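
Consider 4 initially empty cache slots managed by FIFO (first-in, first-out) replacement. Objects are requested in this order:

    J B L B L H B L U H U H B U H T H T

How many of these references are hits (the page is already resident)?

12

J -> fault, frames [J]
B -> fault, frames [J, B]
L -> fault, frames [J, B, L]
B -> hit
L -> hit
H -> fault, frames [J, B, L, H]
B -> hit
L -> hit
U -> fault, evict J, frames [B, L, H, U]
H -> hit
U -> hit
H -> hit
B -> hit
U -> hit
H -> hit
T -> fault, evict B, frames [L, H, U, T]
H -> hit
T -> hit
Hits: 12.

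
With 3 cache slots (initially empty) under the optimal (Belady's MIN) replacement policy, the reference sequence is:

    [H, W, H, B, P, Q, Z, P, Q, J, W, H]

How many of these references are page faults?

H -> miss, frames [H]
W -> miss, frames [H, W]
H -> hit
B -> miss, frames [H, W, B]
P -> miss, evict B, frames [H, W, P]
Q -> miss, evict H, frames [W, P, Q]
Z -> miss, evict W, frames [P, Q, Z]
P -> hit
Q -> hit
J -> miss, evict Z, frames [P, Q, J]
W -> miss, evict J, frames [P, Q, W]
H -> miss, evict W, frames [P, Q, H]
Page faults: 9.

9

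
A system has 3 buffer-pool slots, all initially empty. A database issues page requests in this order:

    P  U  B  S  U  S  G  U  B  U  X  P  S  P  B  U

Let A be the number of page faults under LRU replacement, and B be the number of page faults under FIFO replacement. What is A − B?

Under LRU: F F F F . . F . F . F F F . F F → 11 faults.
Under FIFO: F F F F . . F F F . F F F . F F → 12 faults.
A − B = 11 − 12 = -1.

-1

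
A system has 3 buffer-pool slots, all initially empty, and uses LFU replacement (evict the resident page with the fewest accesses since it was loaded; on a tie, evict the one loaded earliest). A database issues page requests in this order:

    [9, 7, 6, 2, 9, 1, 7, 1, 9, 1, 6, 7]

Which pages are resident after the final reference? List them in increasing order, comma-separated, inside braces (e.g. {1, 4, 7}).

9: fault, frames [9]
7: fault, frames [9, 7]
6: fault, frames [9, 7, 6]
2: fault, evict 9, frames [7, 6, 2]
9: fault, evict 7, frames [6, 2, 9]
1: fault, evict 6, frames [2, 9, 1]
7: fault, evict 2, frames [9, 1, 7]
1: hit
9: hit
1: hit
6: fault, evict 7, frames [9, 1, 6]
7: fault, evict 6, frames [9, 1, 7]

{1, 7, 9}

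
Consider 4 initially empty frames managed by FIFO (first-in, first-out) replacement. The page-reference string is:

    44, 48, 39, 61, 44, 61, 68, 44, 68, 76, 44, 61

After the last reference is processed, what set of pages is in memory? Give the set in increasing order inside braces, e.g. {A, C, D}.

44 -> miss, frames [44]
48 -> miss, frames [44, 48]
39 -> miss, frames [44, 48, 39]
61 -> miss, frames [44, 48, 39, 61]
44 -> hit
61 -> hit
68 -> miss, evict 44, frames [48, 39, 61, 68]
44 -> miss, evict 48, frames [39, 61, 68, 44]
68 -> hit
76 -> miss, evict 39, frames [61, 68, 44, 76]
44 -> hit
61 -> hit

{44, 61, 68, 76}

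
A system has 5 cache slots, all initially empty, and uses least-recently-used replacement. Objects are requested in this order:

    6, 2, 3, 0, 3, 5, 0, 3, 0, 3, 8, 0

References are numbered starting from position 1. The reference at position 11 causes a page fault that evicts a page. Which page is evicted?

pos 1: 6: miss, frames [6]
pos 2: 2: miss, frames [6, 2]
pos 3: 3: miss, frames [6, 2, 3]
pos 4: 0: miss, frames [6, 2, 3, 0]
pos 5: 3: hit
pos 6: 5: miss, frames [6, 2, 0, 3, 5]
pos 7: 0: hit
pos 8: 3: hit
pos 9: 0: hit
pos 10: 3: hit
pos 11: 8: miss, evict 6, frames [2, 5, 0, 3, 8]
At position 11, page 6 is evicted.

6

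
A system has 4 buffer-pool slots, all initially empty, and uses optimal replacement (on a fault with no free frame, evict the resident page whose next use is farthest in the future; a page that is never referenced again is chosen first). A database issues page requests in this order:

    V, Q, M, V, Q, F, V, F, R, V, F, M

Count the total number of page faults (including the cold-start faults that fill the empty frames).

5

V -> miss, frames {V}
Q -> miss, frames {V,Q}
M -> miss, frames {V,Q,M}
V -> hit
Q -> hit
F -> miss, frames {V,Q,M,F}
V -> hit
F -> hit
R -> miss, evict Q, frames {V,M,F,R}
V -> hit
F -> hit
M -> hit
Page faults: 5.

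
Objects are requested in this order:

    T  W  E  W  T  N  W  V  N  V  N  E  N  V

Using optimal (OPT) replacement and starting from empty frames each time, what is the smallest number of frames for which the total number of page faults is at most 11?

2

f=1: 14 faults
f=2: 8 faults
f=3: 5 faults
f=4: 5 faults
f=5: 5 faults
Smallest f with faults ≤ 11 is 2.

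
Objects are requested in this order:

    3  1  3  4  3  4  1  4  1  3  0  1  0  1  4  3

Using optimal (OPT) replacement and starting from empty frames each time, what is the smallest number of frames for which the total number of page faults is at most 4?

4

f=1: 16 faults
f=2: 8 faults
f=3: 5 faults
f=4: 4 faults
Smallest f with faults ≤ 4 is 4.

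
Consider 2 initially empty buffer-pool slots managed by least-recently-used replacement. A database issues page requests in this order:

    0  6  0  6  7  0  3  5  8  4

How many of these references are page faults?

0: fault, frames {0}
6: fault, frames {0,6}
0: hit
6: hit
7: fault, evict 0, frames {6,7}
0: fault, evict 6, frames {7,0}
3: fault, evict 7, frames {0,3}
5: fault, evict 0, frames {3,5}
8: fault, evict 3, frames {5,8}
4: fault, evict 5, frames {8,4}
Page faults: 8.

8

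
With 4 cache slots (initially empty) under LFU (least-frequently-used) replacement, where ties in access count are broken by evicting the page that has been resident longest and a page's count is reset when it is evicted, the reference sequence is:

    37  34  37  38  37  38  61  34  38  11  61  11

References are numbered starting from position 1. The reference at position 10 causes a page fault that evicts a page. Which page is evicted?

pos 1: 37 → fault, frames {37}
pos 2: 34 → fault, frames {37,34}
pos 3: 37 → hit
pos 4: 38 → fault, frames {37,34,38}
pos 5: 37 → hit
pos 6: 38 → hit
pos 7: 61 → fault, frames {37,34,38,61}
pos 8: 34 → hit
pos 9: 38 → hit
pos 10: 11 → fault, evict 61, frames {37,34,38,11}
At position 10, page 61 is evicted.

61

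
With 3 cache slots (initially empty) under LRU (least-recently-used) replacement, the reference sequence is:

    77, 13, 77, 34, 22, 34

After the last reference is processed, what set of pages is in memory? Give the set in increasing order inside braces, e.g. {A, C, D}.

77 -> fault, frames [77]
13 -> fault, frames [77, 13]
77 -> hit
34 -> fault, frames [13, 77, 34]
22 -> fault, evict 13, frames [77, 34, 22]
34 -> hit

{22, 34, 77}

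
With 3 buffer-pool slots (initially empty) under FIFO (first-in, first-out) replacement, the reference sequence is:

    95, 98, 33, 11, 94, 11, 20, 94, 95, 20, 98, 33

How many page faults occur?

9

95 → fault, frames [95]
98 → fault, frames [95, 98]
33 → fault, frames [95, 98, 33]
11 → fault, evict 95, frames [98, 33, 11]
94 → fault, evict 98, frames [33, 11, 94]
11 → hit
20 → fault, evict 33, frames [11, 94, 20]
94 → hit
95 → fault, evict 11, frames [94, 20, 95]
20 → hit
98 → fault, evict 94, frames [20, 95, 98]
33 → fault, evict 20, frames [95, 98, 33]
Page faults: 9.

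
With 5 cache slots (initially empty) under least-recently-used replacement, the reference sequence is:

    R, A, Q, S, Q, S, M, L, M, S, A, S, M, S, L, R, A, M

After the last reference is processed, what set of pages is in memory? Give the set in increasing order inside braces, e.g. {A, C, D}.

{A, L, M, R, S}

R → miss, frames [R]
A → miss, frames [R, A]
Q → miss, frames [R, A, Q]
S → miss, frames [R, A, Q, S]
Q → hit
S → hit
M → miss, frames [R, A, Q, S, M]
L → miss, evict R, frames [A, Q, S, M, L]
M → hit
S → hit
A → hit
S → hit
M → hit
S → hit
L → hit
R → miss, evict Q, frames [A, M, S, L, R]
A → hit
M → hit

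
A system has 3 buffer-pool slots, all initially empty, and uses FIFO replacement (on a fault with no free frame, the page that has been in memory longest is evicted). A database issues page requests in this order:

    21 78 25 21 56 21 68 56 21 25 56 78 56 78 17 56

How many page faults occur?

21 -> miss, frames (21)
78 -> miss, frames (21 78)
25 -> miss, frames (21 78 25)
21 -> hit
56 -> miss, evict 21, frames (78 25 56)
21 -> miss, evict 78, frames (25 56 21)
68 -> miss, evict 25, frames (56 21 68)
56 -> hit
21 -> hit
25 -> miss, evict 56, frames (21 68 25)
56 -> miss, evict 21, frames (68 25 56)
78 -> miss, evict 68, frames (25 56 78)
56 -> hit
78 -> hit
17 -> miss, evict 25, frames (56 78 17)
56 -> hit
Page faults: 10.

10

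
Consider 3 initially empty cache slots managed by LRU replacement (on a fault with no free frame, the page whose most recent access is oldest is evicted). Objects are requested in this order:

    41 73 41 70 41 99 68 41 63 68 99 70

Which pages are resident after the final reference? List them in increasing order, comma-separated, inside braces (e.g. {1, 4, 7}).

{68, 70, 99}

41 -> fault, frames (41)
73 -> fault, frames (41 73)
41 -> hit
70 -> fault, frames (73 41 70)
41 -> hit
99 -> fault, evict 73, frames (70 41 99)
68 -> fault, evict 70, frames (41 99 68)
41 -> hit
63 -> fault, evict 99, frames (68 41 63)
68 -> hit
99 -> fault, evict 41, frames (63 68 99)
70 -> fault, evict 63, frames (68 99 70)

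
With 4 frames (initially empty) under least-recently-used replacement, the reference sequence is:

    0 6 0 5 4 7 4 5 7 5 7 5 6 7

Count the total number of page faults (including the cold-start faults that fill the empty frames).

0: miss, frames [0]
6: miss, frames [0, 6]
0: hit
5: miss, frames [6, 0, 5]
4: miss, frames [6, 0, 5, 4]
7: miss, evict 6, frames [0, 5, 4, 7]
4: hit
5: hit
7: hit
5: hit
7: hit
5: hit
6: miss, evict 0, frames [4, 7, 5, 6]
7: hit
Page faults: 6.

6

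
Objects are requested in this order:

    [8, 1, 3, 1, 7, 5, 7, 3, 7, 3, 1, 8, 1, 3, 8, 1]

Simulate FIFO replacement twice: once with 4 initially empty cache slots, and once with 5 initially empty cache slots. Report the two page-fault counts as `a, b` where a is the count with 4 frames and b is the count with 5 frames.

8, 5

4 frames: F F F . F F . . . . . F F F . . → 8 faults.
5 frames: F F F . F F . . . . . . . . . . → 5 faults.
5 < 8: adding a frame reduced faults, as is typical.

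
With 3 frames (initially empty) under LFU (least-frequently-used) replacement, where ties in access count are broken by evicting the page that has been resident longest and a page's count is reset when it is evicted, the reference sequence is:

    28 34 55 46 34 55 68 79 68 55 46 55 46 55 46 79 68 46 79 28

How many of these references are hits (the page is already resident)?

8

28: fault, frames [28]
34: fault, frames [28, 34]
55: fault, frames [28, 34, 55]
46: fault, evict 28, frames [34, 55, 46]
34: hit
55: hit
68: fault, evict 46, frames [34, 55, 68]
79: fault, evict 68, frames [34, 55, 79]
68: fault, evict 79, frames [34, 55, 68]
55: hit
46: fault, evict 68, frames [34, 55, 46]
55: hit
46: hit
55: hit
46: hit
79: fault, evict 34, frames [55, 46, 79]
68: fault, evict 79, frames [55, 46, 68]
46: hit
79: fault, evict 68, frames [55, 46, 79]
28: fault, evict 79, frames [55, 46, 28]
Hits: 8.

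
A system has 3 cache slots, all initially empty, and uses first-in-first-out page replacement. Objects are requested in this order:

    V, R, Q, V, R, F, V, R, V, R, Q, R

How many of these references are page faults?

V → fault, frames [V]
R → fault, frames [V, R]
Q → fault, frames [V, R, Q]
V → hit
R → hit
F → fault, evict V, frames [R, Q, F]
V → fault, evict R, frames [Q, F, V]
R → fault, evict Q, frames [F, V, R]
V → hit
R → hit
Q → fault, evict F, frames [V, R, Q]
R → hit
Page faults: 7.

7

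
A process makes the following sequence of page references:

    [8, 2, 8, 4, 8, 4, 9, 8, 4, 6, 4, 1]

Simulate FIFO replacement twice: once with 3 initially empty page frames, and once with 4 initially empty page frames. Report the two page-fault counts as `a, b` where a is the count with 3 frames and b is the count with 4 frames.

8, 6

3 frames: F F . F . . F F . F F F → 8 faults.
4 frames: F F . F . . F . . F . F → 6 faults.
6 < 8: adding a frame reduced faults, as is typical.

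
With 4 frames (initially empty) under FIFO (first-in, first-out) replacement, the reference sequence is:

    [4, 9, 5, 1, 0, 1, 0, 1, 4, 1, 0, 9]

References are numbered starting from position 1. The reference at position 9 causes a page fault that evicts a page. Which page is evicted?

9

pos 1: 4 -> miss, frames [4]
pos 2: 9 -> miss, frames [4, 9]
pos 3: 5 -> miss, frames [4, 9, 5]
pos 4: 1 -> miss, frames [4, 9, 5, 1]
pos 5: 0 -> miss, evict 4, frames [9, 5, 1, 0]
pos 6: 1 -> hit
pos 7: 0 -> hit
pos 8: 1 -> hit
pos 9: 4 -> miss, evict 9, frames [5, 1, 0, 4]
At position 9, page 9 is evicted.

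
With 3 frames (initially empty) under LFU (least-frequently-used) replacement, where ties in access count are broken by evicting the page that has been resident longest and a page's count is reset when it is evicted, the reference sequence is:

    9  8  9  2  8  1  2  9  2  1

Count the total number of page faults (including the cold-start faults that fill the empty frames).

9 → miss, frames {9}
8 → miss, frames {9,8}
9 → hit
2 → miss, frames {9,8,2}
8 → hit
1 → miss, evict 2, frames {9,8,1}
2 → miss, evict 1, frames {9,8,2}
9 → hit
2 → hit
1 → miss, evict 8, frames {9,2,1}
Page faults: 6.

6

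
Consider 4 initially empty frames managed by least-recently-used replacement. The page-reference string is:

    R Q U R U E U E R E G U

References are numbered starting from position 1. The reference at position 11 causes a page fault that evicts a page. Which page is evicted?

pos 1: R -> fault, frames (R)
pos 2: Q -> fault, frames (R Q)
pos 3: U -> fault, frames (R Q U)
pos 4: R -> hit
pos 5: U -> hit
pos 6: E -> fault, frames (Q R U E)
pos 7: U -> hit
pos 8: E -> hit
pos 9: R -> hit
pos 10: E -> hit
pos 11: G -> fault, evict Q, frames (U R E G)
At position 11, page Q is evicted.

Q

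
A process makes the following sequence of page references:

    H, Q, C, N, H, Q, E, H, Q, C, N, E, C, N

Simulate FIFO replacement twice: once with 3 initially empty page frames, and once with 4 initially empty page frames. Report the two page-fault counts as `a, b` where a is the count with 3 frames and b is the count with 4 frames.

9, 10

3 frames: F F F F F F F . . F F . . . → 9 faults.
4 frames: F F F F . . F F F F F F . . → 10 faults.
10 > 9: adding a frame increased faults — Belady's anomaly.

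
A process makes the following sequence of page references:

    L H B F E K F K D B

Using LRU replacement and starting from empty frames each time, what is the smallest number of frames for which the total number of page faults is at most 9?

f=1: 10 faults
f=2: 9 faults
f=3: 8 faults
f=4: 8 faults
f=5: 7 faults
f=6: 7 faults
f=7: 7 faults
Smallest f with faults ≤ 9 is 2.

2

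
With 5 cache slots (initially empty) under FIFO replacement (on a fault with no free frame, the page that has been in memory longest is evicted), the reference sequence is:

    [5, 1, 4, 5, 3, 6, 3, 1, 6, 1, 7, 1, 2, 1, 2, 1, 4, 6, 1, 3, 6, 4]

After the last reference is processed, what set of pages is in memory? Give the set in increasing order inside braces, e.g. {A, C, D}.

5 → miss, frames {5}
1 → miss, frames {5,1}
4 → miss, frames {5,1,4}
5 → hit
3 → miss, frames {5,1,4,3}
6 → miss, frames {5,1,4,3,6}
3 → hit
1 → hit
6 → hit
1 → hit
7 → miss, evict 5, frames {1,4,3,6,7}
1 → hit
2 → miss, evict 1, frames {4,3,6,7,2}
1 → miss, evict 4, frames {3,6,7,2,1}
2 → hit
1 → hit
4 → miss, evict 3, frames {6,7,2,1,4}
6 → hit
1 → hit
3 → miss, evict 6, frames {7,2,1,4,3}
6 → miss, evict 7, frames {2,1,4,3,6}
4 → hit

{1, 2, 3, 4, 6}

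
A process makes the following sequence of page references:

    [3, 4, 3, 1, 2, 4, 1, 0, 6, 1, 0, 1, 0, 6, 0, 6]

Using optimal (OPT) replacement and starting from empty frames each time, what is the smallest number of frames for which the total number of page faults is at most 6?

f=1: 16 faults
f=2: 9 faults
f=3: 6 faults
f=4: 6 faults
f=5: 6 faults
f=6: 6 faults
Smallest f with faults ≤ 6 is 3.

3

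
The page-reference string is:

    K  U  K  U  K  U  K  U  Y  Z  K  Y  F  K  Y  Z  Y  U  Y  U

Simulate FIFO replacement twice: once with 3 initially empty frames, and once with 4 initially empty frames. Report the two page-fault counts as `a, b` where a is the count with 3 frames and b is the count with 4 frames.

3 frames: F F . . . . . . F F F . F . F F . F . . → 9 faults.
4 frames: F F . . . . . . F F . . F F . . . F F . → 8 faults.
8 < 9: adding a frame reduced faults, as is typical.

9, 8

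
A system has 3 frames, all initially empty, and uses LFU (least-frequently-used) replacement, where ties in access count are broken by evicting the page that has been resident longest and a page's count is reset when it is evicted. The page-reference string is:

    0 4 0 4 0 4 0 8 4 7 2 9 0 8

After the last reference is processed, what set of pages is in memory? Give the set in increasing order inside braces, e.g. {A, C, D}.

{0, 4, 8}

0 -> miss, frames [0]
4 -> miss, frames [0, 4]
0 -> hit
4 -> hit
0 -> hit
4 -> hit
0 -> hit
8 -> miss, frames [0, 4, 8]
4 -> hit
7 -> miss, evict 8, frames [0, 4, 7]
2 -> miss, evict 7, frames [0, 4, 2]
9 -> miss, evict 2, frames [0, 4, 9]
0 -> hit
8 -> miss, evict 9, frames [0, 4, 8]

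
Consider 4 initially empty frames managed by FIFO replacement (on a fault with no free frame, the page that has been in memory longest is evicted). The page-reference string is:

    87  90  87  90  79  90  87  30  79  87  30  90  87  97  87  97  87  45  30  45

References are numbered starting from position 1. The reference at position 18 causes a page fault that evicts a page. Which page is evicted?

79

pos 1: 87: miss, frames {87}
pos 2: 90: miss, frames {87,90}
pos 3: 87: hit
pos 4: 90: hit
pos 5: 79: miss, frames {87,90,79}
pos 6: 90: hit
pos 7: 87: hit
pos 8: 30: miss, frames {87,90,79,30}
pos 9: 79: hit
pos 10: 87: hit
pos 11: 30: hit
pos 12: 90: hit
pos 13: 87: hit
pos 14: 97: miss, evict 87, frames {90,79,30,97}
pos 15: 87: miss, evict 90, frames {79,30,97,87}
pos 16: 97: hit
pos 17: 87: hit
pos 18: 45: miss, evict 79, frames {30,97,87,45}
At position 18, page 79 is evicted.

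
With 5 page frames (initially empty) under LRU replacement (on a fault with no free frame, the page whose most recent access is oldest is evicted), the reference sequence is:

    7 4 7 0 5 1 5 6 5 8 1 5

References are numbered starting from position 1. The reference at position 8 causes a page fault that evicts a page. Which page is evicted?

pos 1: 7 -> fault, frames [7]
pos 2: 4 -> fault, frames [7, 4]
pos 3: 7 -> hit
pos 4: 0 -> fault, frames [4, 7, 0]
pos 5: 5 -> fault, frames [4, 7, 0, 5]
pos 6: 1 -> fault, frames [4, 7, 0, 5, 1]
pos 7: 5 -> hit
pos 8: 6 -> fault, evict 4, frames [7, 0, 1, 5, 6]
At position 8, page 4 is evicted.

4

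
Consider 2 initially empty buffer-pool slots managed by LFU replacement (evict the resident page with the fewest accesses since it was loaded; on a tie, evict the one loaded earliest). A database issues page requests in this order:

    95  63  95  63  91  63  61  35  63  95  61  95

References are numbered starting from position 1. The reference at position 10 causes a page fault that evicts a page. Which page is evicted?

pos 1: 95 → fault, frames (95)
pos 2: 63 → fault, frames (95 63)
pos 3: 95 → hit
pos 4: 63 → hit
pos 5: 91 → fault, evict 95, frames (63 91)
pos 6: 63 → hit
pos 7: 61 → fault, evict 91, frames (63 61)
pos 8: 35 → fault, evict 61, frames (63 35)
pos 9: 63 → hit
pos 10: 95 → fault, evict 35, frames (63 95)
At position 10, page 35 is evicted.

35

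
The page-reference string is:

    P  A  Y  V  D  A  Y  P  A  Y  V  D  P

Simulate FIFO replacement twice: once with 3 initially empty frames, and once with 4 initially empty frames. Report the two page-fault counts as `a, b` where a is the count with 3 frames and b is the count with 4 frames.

3 frames: F F F F F F F F . . F F . → 10 faults.
4 frames: F F F F F . . F F F F F F → 11 faults.
11 > 10: adding a frame increased faults — Belady's anomaly.

10, 11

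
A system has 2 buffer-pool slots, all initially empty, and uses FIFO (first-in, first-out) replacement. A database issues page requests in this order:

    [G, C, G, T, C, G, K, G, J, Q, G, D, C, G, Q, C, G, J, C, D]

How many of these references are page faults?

G → fault, frames [G]
C → fault, frames [G, C]
G → hit
T → fault, evict G, frames [C, T]
C → hit
G → fault, evict C, frames [T, G]
K → fault, evict T, frames [G, K]
G → hit
J → fault, evict G, frames [K, J]
Q → fault, evict K, frames [J, Q]
G → fault, evict J, frames [Q, G]
D → fault, evict Q, frames [G, D]
C → fault, evict G, frames [D, C]
G → fault, evict D, frames [C, G]
Q → fault, evict C, frames [G, Q]
C → fault, evict G, frames [Q, C]
G → fault, evict Q, frames [C, G]
J → fault, evict C, frames [G, J]
C → fault, evict G, frames [J, C]
D → fault, evict J, frames [C, D]
Page faults: 17.

17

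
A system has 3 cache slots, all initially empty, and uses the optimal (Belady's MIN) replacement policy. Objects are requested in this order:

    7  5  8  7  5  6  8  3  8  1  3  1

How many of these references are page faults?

6

7: miss, frames (7)
5: miss, frames (7 5)
8: miss, frames (7 5 8)
7: hit
5: hit
6: miss, evict 5, frames (7 8 6)
8: hit
3: miss, evict 6, frames (7 8 3)
8: hit
1: miss, evict 8, frames (7 3 1)
3: hit
1: hit
Page faults: 6.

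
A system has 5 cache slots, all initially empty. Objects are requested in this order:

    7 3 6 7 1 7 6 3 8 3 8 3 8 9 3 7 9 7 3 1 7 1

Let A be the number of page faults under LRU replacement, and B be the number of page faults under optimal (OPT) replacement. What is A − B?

Under LRU: F F F . F . . . F . . . . F . . . . . F . . → 7 faults.
Under OPT: F F F . F . . . F . . . . F . . . . . . . . → 6 faults.
A − B = 7 − 6 = 1.

1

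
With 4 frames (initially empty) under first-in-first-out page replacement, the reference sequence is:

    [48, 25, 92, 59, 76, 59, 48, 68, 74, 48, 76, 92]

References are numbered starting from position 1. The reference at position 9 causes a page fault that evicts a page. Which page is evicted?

59

pos 1: 48 → miss, frames [48]
pos 2: 25 → miss, frames [48, 25]
pos 3: 92 → miss, frames [48, 25, 92]
pos 4: 59 → miss, frames [48, 25, 92, 59]
pos 5: 76 → miss, evict 48, frames [25, 92, 59, 76]
pos 6: 59 → hit
pos 7: 48 → miss, evict 25, frames [92, 59, 76, 48]
pos 8: 68 → miss, evict 92, frames [59, 76, 48, 68]
pos 9: 74 → miss, evict 59, frames [76, 48, 68, 74]
At position 9, page 59 is evicted.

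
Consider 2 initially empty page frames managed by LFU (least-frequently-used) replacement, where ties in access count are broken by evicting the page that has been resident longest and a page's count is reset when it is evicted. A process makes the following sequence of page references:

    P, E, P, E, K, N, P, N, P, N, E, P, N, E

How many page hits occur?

P → miss, frames {P}
E → miss, frames {P,E}
P → hit
E → hit
K → miss, evict P, frames {E,K}
N → miss, evict K, frames {E,N}
P → miss, evict N, frames {E,P}
N → miss, evict P, frames {E,N}
P → miss, evict N, frames {E,P}
N → miss, evict P, frames {E,N}
E → hit
P → miss, evict N, frames {E,P}
N → miss, evict P, frames {E,N}
E → hit
Hits: 4.

4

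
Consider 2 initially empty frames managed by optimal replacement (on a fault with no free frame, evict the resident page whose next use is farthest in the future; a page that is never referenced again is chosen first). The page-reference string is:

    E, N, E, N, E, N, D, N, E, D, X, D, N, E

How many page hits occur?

7

E -> fault, frames (E)
N -> fault, frames (E N)
E -> hit
N -> hit
E -> hit
N -> hit
D -> fault, evict E, frames (N D)
N -> hit
E -> fault, evict N, frames (D E)
D -> hit
X -> fault, evict E, frames (D X)
D -> hit
N -> fault, evict X, frames (D N)
E -> fault, evict N, frames (D E)
Hits: 7.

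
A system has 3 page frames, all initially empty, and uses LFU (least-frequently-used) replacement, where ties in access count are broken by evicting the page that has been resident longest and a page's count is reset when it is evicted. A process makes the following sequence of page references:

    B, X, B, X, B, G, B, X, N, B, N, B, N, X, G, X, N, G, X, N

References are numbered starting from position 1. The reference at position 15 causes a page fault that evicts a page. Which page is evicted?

N

pos 1: B: miss, frames [B]
pos 2: X: miss, frames [B, X]
pos 3: B: hit
pos 4: X: hit
pos 5: B: hit
pos 6: G: miss, frames [B, X, G]
pos 7: B: hit
pos 8: X: hit
pos 9: N: miss, evict G, frames [B, X, N]
pos 10: B: hit
pos 11: N: hit
pos 12: B: hit
pos 13: N: hit
pos 14: X: hit
pos 15: G: miss, evict N, frames [B, X, G]
At position 15, page N is evicted.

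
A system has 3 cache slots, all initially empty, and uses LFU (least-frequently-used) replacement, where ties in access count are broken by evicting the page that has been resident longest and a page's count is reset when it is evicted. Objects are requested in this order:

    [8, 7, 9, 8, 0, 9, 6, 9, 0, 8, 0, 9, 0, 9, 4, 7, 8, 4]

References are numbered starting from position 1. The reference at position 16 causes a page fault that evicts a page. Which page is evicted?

pos 1: 8 -> fault, frames [8]
pos 2: 7 -> fault, frames [8, 7]
pos 3: 9 -> fault, frames [8, 7, 9]
pos 4: 8 -> hit
pos 5: 0 -> fault, evict 7, frames [8, 9, 0]
pos 6: 9 -> hit
pos 7: 6 -> fault, evict 0, frames [8, 9, 6]
pos 8: 9 -> hit
pos 9: 0 -> fault, evict 6, frames [8, 9, 0]
pos 10: 8 -> hit
pos 11: 0 -> hit
pos 12: 9 -> hit
pos 13: 0 -> hit
pos 14: 9 -> hit
pos 15: 4 -> fault, evict 8, frames [9, 0, 4]
pos 16: 7 -> fault, evict 4, frames [9, 0, 7]
At position 16, page 4 is evicted.

4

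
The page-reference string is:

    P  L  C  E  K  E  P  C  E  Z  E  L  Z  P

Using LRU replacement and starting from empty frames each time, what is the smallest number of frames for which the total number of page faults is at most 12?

f=1: 14 faults
f=2: 12 faults
f=3: 10 faults
f=4: 9 faults
f=5: 7 faults
f=6: 6 faults
Smallest f with faults ≤ 12 is 2.

2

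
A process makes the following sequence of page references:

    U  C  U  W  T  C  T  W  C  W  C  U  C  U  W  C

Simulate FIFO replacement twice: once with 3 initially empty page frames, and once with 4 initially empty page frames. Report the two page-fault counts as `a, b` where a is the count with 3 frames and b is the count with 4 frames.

7, 4

3 frames: F F . F F . . . . . . F F . F . → 7 faults.
4 frames: F F . F F . . . . . . . . . . . → 4 faults.
4 < 7: adding a frame reduced faults, as is typical.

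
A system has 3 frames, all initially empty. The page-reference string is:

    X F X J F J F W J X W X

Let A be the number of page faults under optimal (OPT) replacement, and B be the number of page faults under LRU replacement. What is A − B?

Under OPT: F F . F . . . F . . . . → 4 faults.
Under LRU: F F . F . . . F . F . . → 5 faults.
A − B = 4 − 5 = -1.

-1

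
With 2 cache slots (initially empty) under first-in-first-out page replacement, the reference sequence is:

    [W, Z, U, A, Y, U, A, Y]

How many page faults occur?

8

W: fault, frames [W]
Z: fault, frames [W, Z]
U: fault, evict W, frames [Z, U]
A: fault, evict Z, frames [U, A]
Y: fault, evict U, frames [A, Y]
U: fault, evict A, frames [Y, U]
A: fault, evict Y, frames [U, A]
Y: fault, evict U, frames [A, Y]
Page faults: 8.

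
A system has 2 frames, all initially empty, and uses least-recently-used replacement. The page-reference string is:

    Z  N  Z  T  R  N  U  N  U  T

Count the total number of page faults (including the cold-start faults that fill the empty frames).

7

Z: miss, frames [Z]
N: miss, frames [Z, N]
Z: hit
T: miss, evict N, frames [Z, T]
R: miss, evict Z, frames [T, R]
N: miss, evict T, frames [R, N]
U: miss, evict R, frames [N, U]
N: hit
U: hit
T: miss, evict N, frames [U, T]
Page faults: 7.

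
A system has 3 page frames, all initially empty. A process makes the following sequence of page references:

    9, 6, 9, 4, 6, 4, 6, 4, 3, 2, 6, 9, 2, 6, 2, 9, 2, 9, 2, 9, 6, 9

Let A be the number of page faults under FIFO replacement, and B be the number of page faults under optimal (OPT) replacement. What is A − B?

2

Under FIFO: F F . F . . . . F F F F . . . . . . . . . . → 7 faults.
Under OPT: F F . F . . . . F F . . . . . . . . . . . . → 5 faults.
A − B = 7 − 5 = 2.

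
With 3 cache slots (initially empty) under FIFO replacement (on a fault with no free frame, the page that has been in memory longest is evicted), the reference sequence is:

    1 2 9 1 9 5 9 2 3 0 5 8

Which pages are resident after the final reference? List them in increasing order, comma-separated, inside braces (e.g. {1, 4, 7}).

1: miss, frames [1]
2: miss, frames [1, 2]
9: miss, frames [1, 2, 9]
1: hit
9: hit
5: miss, evict 1, frames [2, 9, 5]
9: hit
2: hit
3: miss, evict 2, frames [9, 5, 3]
0: miss, evict 9, frames [5, 3, 0]
5: hit
8: miss, evict 5, frames [3, 0, 8]

{0, 3, 8}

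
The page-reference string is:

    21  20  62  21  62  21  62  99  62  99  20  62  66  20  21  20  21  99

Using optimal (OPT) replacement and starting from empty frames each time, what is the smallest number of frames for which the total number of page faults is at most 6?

f=1: 18 faults
f=2: 8 faults
f=3: 6 faults
f=4: 5 faults
f=5: 5 faults
Smallest f with faults ≤ 6 is 3.

3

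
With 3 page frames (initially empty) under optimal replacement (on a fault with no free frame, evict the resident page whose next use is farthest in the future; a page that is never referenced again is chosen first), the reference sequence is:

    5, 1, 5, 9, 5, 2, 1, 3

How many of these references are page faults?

5

5: fault, frames {5}
1: fault, frames {5,1}
5: hit
9: fault, frames {5,1,9}
5: hit
2: fault, evict 9, frames {5,1,2}
1: hit
3: fault, evict 2, frames {5,1,3}
Page faults: 5.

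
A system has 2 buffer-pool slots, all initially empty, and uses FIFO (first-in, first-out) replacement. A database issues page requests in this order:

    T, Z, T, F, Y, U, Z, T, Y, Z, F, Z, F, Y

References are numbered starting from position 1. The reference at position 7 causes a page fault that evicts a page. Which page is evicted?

Y

pos 1: T → miss, frames [T]
pos 2: Z → miss, frames [T, Z]
pos 3: T → hit
pos 4: F → miss, evict T, frames [Z, F]
pos 5: Y → miss, evict Z, frames [F, Y]
pos 6: U → miss, evict F, frames [Y, U]
pos 7: Z → miss, evict Y, frames [U, Z]
At position 7, page Y is evicted.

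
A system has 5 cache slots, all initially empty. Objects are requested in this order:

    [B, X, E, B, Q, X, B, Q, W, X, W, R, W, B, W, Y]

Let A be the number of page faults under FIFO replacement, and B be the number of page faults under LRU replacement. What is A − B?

Under FIFO: F F F . F . . . F . . F . F . F → 8 faults.
Under LRU: F F F . F . . . F . . F . . . F → 7 faults.
A − B = 8 − 7 = 1.

1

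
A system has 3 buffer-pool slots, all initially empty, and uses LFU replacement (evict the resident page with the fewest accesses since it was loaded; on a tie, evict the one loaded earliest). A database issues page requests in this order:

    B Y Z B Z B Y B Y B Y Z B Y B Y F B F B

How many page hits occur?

B -> fault, frames [B]
Y -> fault, frames [B, Y]
Z -> fault, frames [B, Y, Z]
B -> hit
Z -> hit
B -> hit
Y -> hit
B -> hit
Y -> hit
B -> hit
Y -> hit
Z -> hit
B -> hit
Y -> hit
B -> hit
Y -> hit
F -> fault, evict Z, frames [B, Y, F]
B -> hit
F -> hit
B -> hit
Hits: 16.

16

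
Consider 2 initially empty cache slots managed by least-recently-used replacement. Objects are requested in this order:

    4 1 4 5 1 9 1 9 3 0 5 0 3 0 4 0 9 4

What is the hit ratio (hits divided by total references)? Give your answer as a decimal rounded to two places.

0.33

4: miss, frames {4}
1: miss, frames {4,1}
4: hit
5: miss, evict 1, frames {4,5}
1: miss, evict 4, frames {5,1}
9: miss, evict 5, frames {1,9}
1: hit
9: hit
3: miss, evict 1, frames {9,3}
0: miss, evict 9, frames {3,0}
5: miss, evict 3, frames {0,5}
0: hit
3: miss, evict 5, frames {0,3}
0: hit
4: miss, evict 3, frames {0,4}
0: hit
9: miss, evict 4, frames {0,9}
4: miss, evict 0, frames {9,4}
Hits: 6 of 18 references → 6/18 = 0.3333.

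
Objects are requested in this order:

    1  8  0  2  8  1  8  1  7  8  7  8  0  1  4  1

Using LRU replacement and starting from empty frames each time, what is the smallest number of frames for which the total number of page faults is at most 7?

f=1: 16 faults
f=2: 11 faults
f=3: 9 faults
f=4: 7 faults
f=5: 6 faults
f=6: 6 faults
Smallest f with faults ≤ 7 is 4.

4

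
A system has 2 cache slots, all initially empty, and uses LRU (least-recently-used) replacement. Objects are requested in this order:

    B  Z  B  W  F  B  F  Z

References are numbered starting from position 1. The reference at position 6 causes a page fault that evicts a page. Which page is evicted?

W

pos 1: B → miss, frames [B]
pos 2: Z → miss, frames [B, Z]
pos 3: B → hit
pos 4: W → miss, evict Z, frames [B, W]
pos 5: F → miss, evict B, frames [W, F]
pos 6: B → miss, evict W, frames [F, B]
At position 6, page W is evicted.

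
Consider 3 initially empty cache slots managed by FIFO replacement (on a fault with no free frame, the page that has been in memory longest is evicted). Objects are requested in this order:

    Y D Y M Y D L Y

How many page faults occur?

Y → miss, frames [Y]
D → miss, frames [Y, D]
Y → hit
M → miss, frames [Y, D, M]
Y → hit
D → hit
L → miss, evict Y, frames [D, M, L]
Y → miss, evict D, frames [M, L, Y]
Page faults: 5.

5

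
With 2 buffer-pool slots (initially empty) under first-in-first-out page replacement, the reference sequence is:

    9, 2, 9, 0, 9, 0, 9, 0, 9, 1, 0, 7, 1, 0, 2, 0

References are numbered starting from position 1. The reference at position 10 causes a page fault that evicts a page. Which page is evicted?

0

pos 1: 9 -> fault, frames [9]
pos 2: 2 -> fault, frames [9, 2]
pos 3: 9 -> hit
pos 4: 0 -> fault, evict 9, frames [2, 0]
pos 5: 9 -> fault, evict 2, frames [0, 9]
pos 6: 0 -> hit
pos 7: 9 -> hit
pos 8: 0 -> hit
pos 9: 9 -> hit
pos 10: 1 -> fault, evict 0, frames [9, 1]
At position 10, page 0 is evicted.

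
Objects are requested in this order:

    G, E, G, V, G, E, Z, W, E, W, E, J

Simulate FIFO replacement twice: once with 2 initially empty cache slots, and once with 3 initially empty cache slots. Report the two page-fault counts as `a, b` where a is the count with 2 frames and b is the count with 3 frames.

2 frames: F F . F F F F F F . . F → 9 faults.
3 frames: F F . F . . F F F . . F → 7 faults.
7 < 9: adding a frame reduced faults, as is typical.

9, 7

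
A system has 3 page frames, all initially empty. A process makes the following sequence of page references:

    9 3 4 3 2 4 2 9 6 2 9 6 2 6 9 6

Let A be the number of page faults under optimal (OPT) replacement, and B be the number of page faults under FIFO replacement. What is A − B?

-1

Under OPT: F F F . F . . . F . . . . . . . → 5 faults.
Under FIFO: F F F . F . . F F . . . . . . . → 6 faults.
A − B = 5 − 6 = -1.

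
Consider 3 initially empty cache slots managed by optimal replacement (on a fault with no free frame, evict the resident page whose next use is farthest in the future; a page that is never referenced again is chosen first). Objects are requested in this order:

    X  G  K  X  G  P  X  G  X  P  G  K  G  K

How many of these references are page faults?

5

X -> miss, frames [X]
G -> miss, frames [X, G]
K -> miss, frames [X, G, K]
X -> hit
G -> hit
P -> miss, evict K, frames [X, G, P]
X -> hit
G -> hit
X -> hit
P -> hit
G -> hit
K -> miss, evict P, frames [X, G, K]
G -> hit
K -> hit
Page faults: 5.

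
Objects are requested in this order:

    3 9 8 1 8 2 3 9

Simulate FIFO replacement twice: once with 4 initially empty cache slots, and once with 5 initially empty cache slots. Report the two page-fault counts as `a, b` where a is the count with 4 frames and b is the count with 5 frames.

4 frames: F F F F . F F F → 7 faults.
5 frames: F F F F . F . . → 5 faults.
5 < 7: adding a frame reduced faults, as is typical.

7, 5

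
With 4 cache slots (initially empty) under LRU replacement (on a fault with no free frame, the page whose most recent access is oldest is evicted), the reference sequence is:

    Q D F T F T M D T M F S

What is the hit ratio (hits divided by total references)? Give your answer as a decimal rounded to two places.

Q: fault, frames [Q]
D: fault, frames [Q, D]
F: fault, frames [Q, D, F]
T: fault, frames [Q, D, F, T]
F: hit
T: hit
M: fault, evict Q, frames [D, F, T, M]
D: hit
T: hit
M: hit
F: hit
S: fault, evict D, frames [T, M, F, S]
Hits: 6 of 12 references → 6/12 = 0.5000.

0.50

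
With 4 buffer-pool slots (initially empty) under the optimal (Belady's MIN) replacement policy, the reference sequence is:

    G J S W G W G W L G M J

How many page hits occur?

6

G: fault, frames {G}
J: fault, frames {G,J}
S: fault, frames {G,J,S}
W: fault, frames {G,J,S,W}
G: hit
W: hit
G: hit
W: hit
L: fault, evict W, frames {G,J,S,L}
G: hit
M: fault, evict L, frames {G,J,S,M}
J: hit
Hits: 6.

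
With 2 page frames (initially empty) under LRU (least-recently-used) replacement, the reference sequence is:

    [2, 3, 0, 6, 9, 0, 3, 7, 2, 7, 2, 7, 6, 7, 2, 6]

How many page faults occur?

12

2 → miss, frames (2)
3 → miss, frames (2 3)
0 → miss, evict 2, frames (3 0)
6 → miss, evict 3, frames (0 6)
9 → miss, evict 0, frames (6 9)
0 → miss, evict 6, frames (9 0)
3 → miss, evict 9, frames (0 3)
7 → miss, evict 0, frames (3 7)
2 → miss, evict 3, frames (7 2)
7 → hit
2 → hit
7 → hit
6 → miss, evict 2, frames (7 6)
7 → hit
2 → miss, evict 6, frames (7 2)
6 → miss, evict 7, frames (2 6)
Page faults: 12.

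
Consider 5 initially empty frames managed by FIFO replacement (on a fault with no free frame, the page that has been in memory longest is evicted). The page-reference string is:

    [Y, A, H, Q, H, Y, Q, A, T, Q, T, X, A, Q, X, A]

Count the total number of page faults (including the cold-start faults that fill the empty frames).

Y → miss, frames [Y]
A → miss, frames [Y, A]
H → miss, frames [Y, A, H]
Q → miss, frames [Y, A, H, Q]
H → hit
Y → hit
Q → hit
A → hit
T → miss, frames [Y, A, H, Q, T]
Q → hit
T → hit
X → miss, evict Y, frames [A, H, Q, T, X]
A → hit
Q → hit
X → hit
A → hit
Page faults: 6.

6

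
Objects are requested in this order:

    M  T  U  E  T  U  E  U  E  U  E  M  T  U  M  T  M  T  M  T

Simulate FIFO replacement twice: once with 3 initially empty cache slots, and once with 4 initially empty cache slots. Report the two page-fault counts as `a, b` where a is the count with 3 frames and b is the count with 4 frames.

3 frames: F F F F . . . . . . . F F F . . . . . . → 7 faults.
4 frames: F F F F . . . . . . . . . . . . . . . . → 4 faults.
4 < 7: adding a frame reduced faults, as is typical.

7, 4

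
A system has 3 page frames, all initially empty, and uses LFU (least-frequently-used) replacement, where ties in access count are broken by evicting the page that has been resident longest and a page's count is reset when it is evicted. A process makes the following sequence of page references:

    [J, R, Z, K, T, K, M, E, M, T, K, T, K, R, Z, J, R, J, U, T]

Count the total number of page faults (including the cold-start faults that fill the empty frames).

J -> fault, frames {J}
R -> fault, frames {J,R}
Z -> fault, frames {J,R,Z}
K -> fault, evict J, frames {R,Z,K}
T -> fault, evict R, frames {Z,K,T}
K -> hit
M -> fault, evict Z, frames {K,T,M}
E -> fault, evict T, frames {K,M,E}
M -> hit
T -> fault, evict E, frames {K,M,T}
K -> hit
T -> hit
K -> hit
R -> fault, evict M, frames {K,T,R}
Z -> fault, evict R, frames {K,T,Z}
J -> fault, evict Z, frames {K,T,J}
R -> fault, evict J, frames {K,T,R}
J -> fault, evict R, frames {K,T,J}
U -> fault, evict J, frames {K,T,U}
T -> hit
Page faults: 14.

14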